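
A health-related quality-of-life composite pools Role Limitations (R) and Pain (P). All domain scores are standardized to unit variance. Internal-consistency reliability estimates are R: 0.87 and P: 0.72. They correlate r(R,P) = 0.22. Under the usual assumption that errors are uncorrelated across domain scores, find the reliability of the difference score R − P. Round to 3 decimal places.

Var(R−P) = 1 + 1 − 2·0.22 = 2 − 0.44 = 1.56.
Under uncorrelated errors the observed covariances equal the true-score covariances, so only the own-variance terms attenuate.
True-score variance = [0.87 + 0.72] − 0.44 = 1.59 − 0.44 = 1.15.
Reliability = 1.15 / 1.56 = 0.737.

0.737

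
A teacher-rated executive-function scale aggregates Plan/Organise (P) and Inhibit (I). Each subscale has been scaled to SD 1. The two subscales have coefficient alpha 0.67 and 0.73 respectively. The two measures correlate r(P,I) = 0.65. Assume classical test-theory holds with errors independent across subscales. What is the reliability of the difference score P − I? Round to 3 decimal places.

Var(P−I) = 1 + 1 − 2·0.65 = 2 − 1.3 = 0.7.
Under uncorrelated errors the observed covariances equal the true-score covariances, so only the own-variance terms attenuate.
True-score variance = [0.67 + 0.73] − 1.3 = 1.4 − 1.3 = 0.1.
Reliability = 0.1 / 0.7 = 0.143.

0.143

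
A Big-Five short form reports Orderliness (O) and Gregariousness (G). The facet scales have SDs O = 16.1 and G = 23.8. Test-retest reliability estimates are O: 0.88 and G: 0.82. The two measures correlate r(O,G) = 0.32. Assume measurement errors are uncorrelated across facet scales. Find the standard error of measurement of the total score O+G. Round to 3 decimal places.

11.535

Var(total) = 825.65 + 245.235 = 1070.89.
True-score variance = 692.586 + 245.235 = 937.821, so reliability = 0.8757.
Error variance = 1070.89 − 937.821 = 133.064; SEM = √133.064 = 11.535.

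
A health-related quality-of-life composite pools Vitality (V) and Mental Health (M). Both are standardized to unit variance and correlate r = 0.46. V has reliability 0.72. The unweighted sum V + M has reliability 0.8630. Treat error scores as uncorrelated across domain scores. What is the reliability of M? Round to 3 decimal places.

0.880

Var(V+M) = 2 + 2·0.46 = 2.920.
True-score variance = ρ_V + ρ_M + 2·0.46, so 0.8630 = (0.72 + ρ_M + 0.92) / 2.920.
ρ_M = 0.8630·2.920 − 0.72 − 0.92 = 0.880.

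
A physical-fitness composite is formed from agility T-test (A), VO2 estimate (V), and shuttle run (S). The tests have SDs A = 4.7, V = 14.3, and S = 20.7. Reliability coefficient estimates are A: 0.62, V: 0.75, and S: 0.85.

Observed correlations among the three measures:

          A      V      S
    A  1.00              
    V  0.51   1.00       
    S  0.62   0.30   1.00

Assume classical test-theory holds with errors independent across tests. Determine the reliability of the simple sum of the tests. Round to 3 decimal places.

0.879

Var(A+V+S) = 4.7² + 14.3² + 20.7² + 2·[4.7·14.3·0.51 + 4.7·20.7·0.62 + 14.3·20.7·0.30] = 655.07 + 366.8 = 1021.87.
With uncorrelated errors the cross-covariances are all true-score covariance, so they carry over unchanged; only the diagonal terms shrink to ρᵢσᵢ².
True-score variance = [4.7²·0.62 + 14.3²·0.75 + 20.7²·0.85] + 366.8 = 531.28 + 366.8 = 898.08.
Reliability = 898.08 / 1021.87 = 0.879.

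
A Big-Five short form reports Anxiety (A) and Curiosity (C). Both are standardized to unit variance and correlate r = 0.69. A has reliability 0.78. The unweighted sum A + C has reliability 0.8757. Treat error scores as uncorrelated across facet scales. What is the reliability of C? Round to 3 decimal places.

Var(A+C) = 2 + 2·0.69 = 3.380.
True-score variance = ρ_A + ρ_C + 2·0.69, so 0.8757 = (0.78 + ρ_C + 1.38) / 3.380.
ρ_C = 0.8757·3.380 − 0.78 − 1.38 = 0.800.

0.800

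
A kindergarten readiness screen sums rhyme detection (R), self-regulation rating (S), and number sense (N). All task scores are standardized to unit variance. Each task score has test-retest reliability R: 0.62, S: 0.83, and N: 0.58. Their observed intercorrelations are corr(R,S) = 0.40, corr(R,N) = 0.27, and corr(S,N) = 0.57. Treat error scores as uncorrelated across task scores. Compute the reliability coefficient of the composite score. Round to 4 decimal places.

Var(R+S+N) = 3 + 2·[0.40 + 0.27 + 0.57] = 3 + 2.48 = 5.48.
Because errors are independent across components, Cov(Tᵢ,Tⱼ) = Cov(Xᵢ,Xⱼ); the off-diagonal part of the true-score variance is the same as above.
True-score variance = [0.62 + 0.83 + 0.58] + 2.48 = 2.03 + 2.48 = 4.51.
Reliability = 4.51 / 5.48 = 0.8230.

0.8230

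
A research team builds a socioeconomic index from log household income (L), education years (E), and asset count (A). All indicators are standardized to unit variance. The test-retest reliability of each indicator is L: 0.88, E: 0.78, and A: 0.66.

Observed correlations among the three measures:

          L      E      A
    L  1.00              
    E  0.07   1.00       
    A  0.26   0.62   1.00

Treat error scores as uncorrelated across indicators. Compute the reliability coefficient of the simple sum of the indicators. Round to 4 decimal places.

Var(L+E+A) = 3 + 2·[0.07 + 0.26 + 0.62] = 3 + 1.9 = 4.9.
Because errors are independent across components, Cov(Tᵢ,Tⱼ) = Cov(Xᵢ,Xⱼ); the off-diagonal part of the true-score variance is the same as above.
True-score variance = [0.88 + 0.78 + 0.66] + 1.9 = 2.32 + 1.9 = 4.22.
Reliability = 4.22 / 4.9 = 0.8612.

0.8612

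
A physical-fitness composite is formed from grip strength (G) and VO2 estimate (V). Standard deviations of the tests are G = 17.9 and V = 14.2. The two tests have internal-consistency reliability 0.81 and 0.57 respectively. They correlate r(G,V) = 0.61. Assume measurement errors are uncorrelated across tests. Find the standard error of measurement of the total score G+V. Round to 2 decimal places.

12.15

Var(total) = 522.05 + 310.1 = 832.15.
True-score variance = 374.467 + 310.1 = 684.566, so reliability = 0.8226.
Error variance = 832.15 − 684.566 = 147.583; SEM = √147.583 = 12.15.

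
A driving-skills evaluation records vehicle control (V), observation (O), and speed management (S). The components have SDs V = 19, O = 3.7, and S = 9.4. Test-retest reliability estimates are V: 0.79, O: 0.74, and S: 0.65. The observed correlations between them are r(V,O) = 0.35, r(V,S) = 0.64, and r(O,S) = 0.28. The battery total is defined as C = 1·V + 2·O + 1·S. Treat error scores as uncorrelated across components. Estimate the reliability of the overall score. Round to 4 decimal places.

0.8610

Var(C) = 19² + 2²·3.7² + 9.4² + 2·[2·19·3.7·0.35 + 19·9.4·0.64 + 2·3.7·9.4·0.28] = 504.12 + 365.982 = 870.102.
With uncorrelated errors the cross-covariances are all true-score covariance, so they carry over unchanged; only the diagonal terms shrink to ρᵢσᵢ².
True-score variance = [19²·0.79 + 2²·3.7²·0.74 + 9.4²·0.65] + 365.982 = 383.146 + 365.982 = 749.128.
Reliability = 749.128 / 870.102 = 0.8610.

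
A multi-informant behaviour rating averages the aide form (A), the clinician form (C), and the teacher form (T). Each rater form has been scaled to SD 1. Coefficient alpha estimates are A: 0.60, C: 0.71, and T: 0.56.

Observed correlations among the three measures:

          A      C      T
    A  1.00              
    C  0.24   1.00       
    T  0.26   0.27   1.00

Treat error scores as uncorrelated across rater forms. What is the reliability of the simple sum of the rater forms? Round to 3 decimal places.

0.751

Var(A+C+T) = 3 + 2·[0.24 + 0.26 + 0.27] = 3 + 1.54 = 4.54.
With uncorrelated errors the cross-covariances are all true-score covariance, so they carry over unchanged; only the diagonal terms shrink to ρᵢσᵢ².
True-score variance = [0.60 + 0.71 + 0.56] + 1.54 = 1.87 + 1.54 = 3.41.
Reliability = 3.41 / 4.54 = 0.751.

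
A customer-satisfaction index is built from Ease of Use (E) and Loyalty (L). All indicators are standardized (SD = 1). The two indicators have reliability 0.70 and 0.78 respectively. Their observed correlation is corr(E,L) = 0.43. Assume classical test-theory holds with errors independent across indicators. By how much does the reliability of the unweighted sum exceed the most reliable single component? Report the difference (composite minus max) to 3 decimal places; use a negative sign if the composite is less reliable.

0.038

Var(sum) = 2 + 0.86 = 2.86; true-score variance = 1.48 + 0.86 = 2.34; composite reliability = 0.8182.
Max component reliability = 0.7800.
Difference = 0.8182 − 0.7800 = 0.038.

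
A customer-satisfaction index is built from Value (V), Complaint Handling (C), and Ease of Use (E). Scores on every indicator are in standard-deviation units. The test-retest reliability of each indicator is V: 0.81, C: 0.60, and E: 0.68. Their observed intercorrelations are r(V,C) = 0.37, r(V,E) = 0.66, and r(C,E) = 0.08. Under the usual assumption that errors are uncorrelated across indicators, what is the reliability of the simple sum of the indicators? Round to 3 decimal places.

Var(V+C+E) = 3 + 2·[0.37 + 0.66 + 0.08] = 3 + 2.22 = 5.22.
With uncorrelated errors the cross-covariances are all true-score covariance, so they carry over unchanged; only the diagonal terms shrink to ρᵢσᵢ².
True-score variance = [0.81 + 0.60 + 0.68] + 2.22 = 2.09 + 2.22 = 4.31.
Reliability = 4.31 / 5.22 = 0.826.

0.826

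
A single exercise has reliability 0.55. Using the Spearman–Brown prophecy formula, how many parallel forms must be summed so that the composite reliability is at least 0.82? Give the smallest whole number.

4

k ≥ ρ*(1−ρ₁)/(ρ₁(1−ρ*)) = 0.82·0.45 / (0.55·0.18) = 3.727.
Smallest integer k = 4.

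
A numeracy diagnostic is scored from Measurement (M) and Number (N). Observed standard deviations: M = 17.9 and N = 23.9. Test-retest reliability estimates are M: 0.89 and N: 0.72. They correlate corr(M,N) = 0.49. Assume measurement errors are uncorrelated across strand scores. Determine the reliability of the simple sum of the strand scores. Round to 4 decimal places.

0.8511

Var(M+N) = 17.9² + 23.9² + 2·[17.9·23.9·0.49] = 891.62 + 419.254 = 1310.87.
Because errors are independent across components, Cov(Tᵢ,Tⱼ) = Cov(Xᵢ,Xⱼ); the off-diagonal part of the true-score variance is the same as above.
True-score variance = [17.9²·0.89 + 23.9²·0.72] + 419.254 = 696.436 + 419.254 = 1115.69.
Reliability = 1115.69 / 1310.87 = 0.8511.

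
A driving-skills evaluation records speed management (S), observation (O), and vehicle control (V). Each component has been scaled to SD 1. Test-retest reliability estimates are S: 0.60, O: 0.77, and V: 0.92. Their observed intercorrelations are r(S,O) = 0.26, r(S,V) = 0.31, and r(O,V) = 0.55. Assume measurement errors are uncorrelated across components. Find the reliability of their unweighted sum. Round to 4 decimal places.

0.8645

Var(S+O+V) = 3 + 2·[0.26 + 0.31 + 0.55] = 3 + 2.24 = 5.24.
Under uncorrelated errors the observed covariances equal the true-score covariances, so only the own-variance terms attenuate.
True-score variance = [0.60 + 0.77 + 0.92] + 2.24 = 2.29 + 2.24 = 4.53.
Reliability = 4.53 / 5.24 = 0.8645.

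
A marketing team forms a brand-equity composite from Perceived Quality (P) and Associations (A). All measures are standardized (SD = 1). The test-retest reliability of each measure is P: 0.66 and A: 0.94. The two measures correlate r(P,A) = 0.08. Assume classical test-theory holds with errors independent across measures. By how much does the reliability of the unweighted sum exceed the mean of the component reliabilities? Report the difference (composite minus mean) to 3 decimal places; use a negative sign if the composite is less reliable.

Var(sum) = 2 + 0.16 = 2.16; true-score variance = 1.6 + 0.16 = 1.76; composite reliability = 0.8148.
Mean component reliability = 0.8000.
Difference = 0.8148 − 0.8000 = 0.015.

0.015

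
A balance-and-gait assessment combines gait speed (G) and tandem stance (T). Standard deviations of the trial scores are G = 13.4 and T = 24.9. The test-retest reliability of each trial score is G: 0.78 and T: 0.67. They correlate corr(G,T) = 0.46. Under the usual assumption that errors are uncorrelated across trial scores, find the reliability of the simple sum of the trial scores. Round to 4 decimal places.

Var(G+T) = 13.4² + 24.9² + 2·[13.4·24.9·0.46] = 799.57 + 306.967 = 1106.54.
Because errors are independent across components, Cov(Tᵢ,Tⱼ) = Cov(Xᵢ,Xⱼ); the off-diagonal part of the true-score variance is the same as above.
True-score variance = [13.4²·0.78 + 24.9²·0.67] + 306.967 = 555.463 + 306.967 = 862.431.
Reliability = 862.431 / 1106.54 = 0.7794.

0.7794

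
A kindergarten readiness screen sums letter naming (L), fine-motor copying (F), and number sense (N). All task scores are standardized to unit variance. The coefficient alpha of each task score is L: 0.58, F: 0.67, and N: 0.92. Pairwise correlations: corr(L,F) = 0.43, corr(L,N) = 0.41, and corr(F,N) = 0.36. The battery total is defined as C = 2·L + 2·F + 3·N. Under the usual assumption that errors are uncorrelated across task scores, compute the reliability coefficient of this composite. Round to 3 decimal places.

0.875

Var(C) = 2² + 2² + 3² + 2·[4·0.43 + 6·0.41 + 6·0.36] = 17 + 12.68 = 29.68.
Under uncorrelated errors the observed covariances equal the true-score covariances, so only the own-variance terms attenuate.
True-score variance = [2²·0.58 + 2²·0.67 + 3²·0.92] + 12.68 = 13.28 + 12.68 = 25.96.
Reliability = 25.96 / 29.68 = 0.875.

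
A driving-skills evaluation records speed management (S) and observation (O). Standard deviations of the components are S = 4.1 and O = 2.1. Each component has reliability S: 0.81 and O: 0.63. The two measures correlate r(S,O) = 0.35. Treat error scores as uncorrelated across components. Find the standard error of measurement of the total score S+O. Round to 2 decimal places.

Var(total) = 21.22 + 6.027 = 27.247.
True-score variance = 16.3944 + 6.027 = 22.4214, so reliability = 0.8229.
Error variance = 27.247 − 22.4214 = 4.8256; SEM = √4.8256 = 2.20.

2.20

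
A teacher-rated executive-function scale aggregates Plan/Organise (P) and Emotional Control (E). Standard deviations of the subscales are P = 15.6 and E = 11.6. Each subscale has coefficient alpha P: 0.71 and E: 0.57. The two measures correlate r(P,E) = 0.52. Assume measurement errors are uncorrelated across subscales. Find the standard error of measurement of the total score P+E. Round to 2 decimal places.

11.33

Var(total) = 377.92 + 188.198 = 566.118.
True-score variance = 249.485 + 188.198 = 437.683, so reliability = 0.7731.
Error variance = 566.118 − 437.683 = 128.435; SEM = √128.435 = 11.33.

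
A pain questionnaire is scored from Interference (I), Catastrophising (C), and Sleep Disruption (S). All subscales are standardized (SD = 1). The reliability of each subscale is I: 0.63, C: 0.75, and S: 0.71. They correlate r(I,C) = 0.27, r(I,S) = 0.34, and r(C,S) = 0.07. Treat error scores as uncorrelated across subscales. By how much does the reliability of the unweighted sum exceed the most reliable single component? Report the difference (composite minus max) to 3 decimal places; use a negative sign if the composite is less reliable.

Var(sum) = 3 + 1.36 = 4.36; true-score variance = 2.09 + 1.36 = 3.45; composite reliability = 0.7913.
Max component reliability = 0.7500.
Difference = 0.7913 − 0.7500 = 0.041.

0.041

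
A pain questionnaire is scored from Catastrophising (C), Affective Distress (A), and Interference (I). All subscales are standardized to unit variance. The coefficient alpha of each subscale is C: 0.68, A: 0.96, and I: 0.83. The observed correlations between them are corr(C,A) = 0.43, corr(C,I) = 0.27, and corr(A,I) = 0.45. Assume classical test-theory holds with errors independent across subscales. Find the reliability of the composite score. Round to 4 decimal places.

0.9000

Var(C+A+I) = 3 + 2·[0.43 + 0.27 + 0.45] = 3 + 2.3 = 5.3.
With uncorrelated errors the cross-covariances are all true-score covariance, so they carry over unchanged; only the diagonal terms shrink to ρᵢσᵢ².
True-score variance = [0.68 + 0.96 + 0.83] + 2.3 = 2.47 + 2.3 = 4.77.
Reliability = 4.77 / 5.3 = 0.9000.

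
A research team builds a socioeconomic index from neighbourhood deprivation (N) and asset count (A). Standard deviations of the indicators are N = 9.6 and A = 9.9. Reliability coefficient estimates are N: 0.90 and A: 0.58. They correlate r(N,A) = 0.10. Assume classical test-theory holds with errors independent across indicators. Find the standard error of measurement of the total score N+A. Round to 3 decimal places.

7.098

Var(total) = 190.17 + 19.008 = 209.178.
True-score variance = 139.79 + 19.008 = 158.798, so reliability = 0.7592.
Error variance = 209.178 − 158.798 = 50.3802; SEM = √50.3802 = 7.098.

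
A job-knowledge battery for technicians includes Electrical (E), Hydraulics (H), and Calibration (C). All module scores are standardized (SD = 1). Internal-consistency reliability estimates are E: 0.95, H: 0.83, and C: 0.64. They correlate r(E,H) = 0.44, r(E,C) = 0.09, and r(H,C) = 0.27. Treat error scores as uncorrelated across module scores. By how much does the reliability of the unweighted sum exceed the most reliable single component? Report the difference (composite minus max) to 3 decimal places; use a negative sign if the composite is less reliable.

-0.076

Var(sum) = 3 + 1.6 = 4.6; true-score variance = 2.42 + 1.6 = 4.02; composite reliability = 0.8739.
Max component reliability = 0.9500.
Difference = 0.8739 − 0.9500 = -0.076.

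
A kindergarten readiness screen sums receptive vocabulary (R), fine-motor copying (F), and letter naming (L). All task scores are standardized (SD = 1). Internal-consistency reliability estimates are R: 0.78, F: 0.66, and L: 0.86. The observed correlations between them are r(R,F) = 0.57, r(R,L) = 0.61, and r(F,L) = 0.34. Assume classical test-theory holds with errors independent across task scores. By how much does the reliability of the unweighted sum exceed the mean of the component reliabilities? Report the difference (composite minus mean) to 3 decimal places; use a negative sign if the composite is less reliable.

0.117

Var(sum) = 3 + 3.04 = 6.04; true-score variance = 2.3 + 3.04 = 5.34; composite reliability = 0.8841.
Mean component reliability = 0.7667.
Difference = 0.8841 − 0.7667 = 0.117.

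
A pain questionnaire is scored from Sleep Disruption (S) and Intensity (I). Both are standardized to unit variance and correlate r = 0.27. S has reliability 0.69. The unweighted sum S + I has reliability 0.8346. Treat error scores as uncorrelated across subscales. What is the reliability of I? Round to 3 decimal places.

0.890

Var(S+I) = 2 + 2·0.27 = 2.540.
True-score variance = ρ_S + ρ_I + 2·0.27, so 0.8346 = (0.69 + ρ_I + 0.54) / 2.540.
ρ_I = 0.8346·2.540 − 0.69 − 0.54 = 0.890.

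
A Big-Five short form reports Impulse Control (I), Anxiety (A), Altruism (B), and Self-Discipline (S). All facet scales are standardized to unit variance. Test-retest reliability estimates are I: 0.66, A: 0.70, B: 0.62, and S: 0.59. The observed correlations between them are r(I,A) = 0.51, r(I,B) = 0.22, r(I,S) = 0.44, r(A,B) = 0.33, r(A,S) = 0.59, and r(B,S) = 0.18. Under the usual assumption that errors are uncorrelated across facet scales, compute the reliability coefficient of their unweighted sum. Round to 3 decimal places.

Var(I+A+B+S) = 4 + 2·[0.51 + 0.22 + 0.44 + 0.33 + 0.59 + 0.18] = 4 + 4.54 = 8.54.
Because errors are independent across components, Cov(Tᵢ,Tⱼ) = Cov(Xᵢ,Xⱼ); the off-diagonal part of the true-score variance is the same as above.
True-score variance = [0.66 + 0.70 + 0.62 + 0.59] + 4.54 = 2.57 + 4.54 = 7.11.
Reliability = 7.11 / 8.54 = 0.833.

0.833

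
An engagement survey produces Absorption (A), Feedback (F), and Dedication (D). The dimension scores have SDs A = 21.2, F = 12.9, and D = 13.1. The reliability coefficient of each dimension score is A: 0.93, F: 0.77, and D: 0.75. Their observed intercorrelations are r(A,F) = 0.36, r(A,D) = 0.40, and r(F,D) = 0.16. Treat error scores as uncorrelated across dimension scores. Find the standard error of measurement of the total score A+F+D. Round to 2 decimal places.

Var(total) = 787.46 + 473.158 = 1260.62.
True-score variance = 674.822 + 473.158 = 1147.98, so reliability = 0.9106.
Error variance = 1260.62 − 1147.98 = 112.638; SEM = √112.638 = 10.61.

10.61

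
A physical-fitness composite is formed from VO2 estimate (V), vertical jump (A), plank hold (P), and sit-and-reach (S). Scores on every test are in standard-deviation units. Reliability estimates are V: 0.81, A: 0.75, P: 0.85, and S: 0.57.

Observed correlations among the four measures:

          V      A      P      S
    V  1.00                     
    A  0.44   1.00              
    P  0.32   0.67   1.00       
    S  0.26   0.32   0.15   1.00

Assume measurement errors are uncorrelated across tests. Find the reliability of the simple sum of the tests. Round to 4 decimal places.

Var(V+A+P+S) = 4 + 2·[0.44 + 0.32 + 0.26 + 0.67 + 0.32 + 0.15] = 4 + 4.32 = 8.32.
With uncorrelated errors the cross-covariances are all true-score covariance, so they carry over unchanged; only the diagonal terms shrink to ρᵢσᵢ².
True-score variance = [0.81 + 0.75 + 0.85 + 0.57] + 4.32 = 2.98 + 4.32 = 7.3.
Reliability = 7.3 / 8.32 = 0.8774.

0.8774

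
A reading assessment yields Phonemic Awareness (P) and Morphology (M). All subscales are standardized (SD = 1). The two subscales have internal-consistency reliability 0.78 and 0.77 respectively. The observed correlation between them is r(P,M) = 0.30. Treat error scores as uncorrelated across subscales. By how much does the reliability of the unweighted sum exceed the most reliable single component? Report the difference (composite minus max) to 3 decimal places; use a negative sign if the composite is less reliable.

Var(sum) = 2 + 0.6 = 2.6; true-score variance = 1.55 + 0.6 = 2.15; composite reliability = 0.8269.
Max component reliability = 0.7800.
Difference = 0.8269 − 0.7800 = 0.047.

0.047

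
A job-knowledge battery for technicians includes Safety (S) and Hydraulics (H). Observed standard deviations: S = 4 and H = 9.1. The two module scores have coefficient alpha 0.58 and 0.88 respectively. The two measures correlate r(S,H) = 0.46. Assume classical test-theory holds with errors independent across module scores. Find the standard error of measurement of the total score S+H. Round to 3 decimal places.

4.081

Var(total) = 98.81 + 33.488 = 132.298.
True-score variance = 82.1528 + 33.488 = 115.641, so reliability = 0.8741.
Error variance = 132.298 − 115.641 = 16.6572; SEM = √16.6572 = 4.081.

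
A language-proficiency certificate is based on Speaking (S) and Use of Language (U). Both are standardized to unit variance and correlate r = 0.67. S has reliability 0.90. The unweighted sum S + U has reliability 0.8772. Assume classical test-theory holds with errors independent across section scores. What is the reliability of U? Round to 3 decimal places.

Var(S+U) = 2 + 2·0.67 = 3.340.
True-score variance = ρ_S + ρ_U + 2·0.67, so 0.8772 = (0.90 + ρ_U + 1.34) / 3.340.
ρ_U = 0.8772·3.340 − 0.90 − 1.34 = 0.690.

0.690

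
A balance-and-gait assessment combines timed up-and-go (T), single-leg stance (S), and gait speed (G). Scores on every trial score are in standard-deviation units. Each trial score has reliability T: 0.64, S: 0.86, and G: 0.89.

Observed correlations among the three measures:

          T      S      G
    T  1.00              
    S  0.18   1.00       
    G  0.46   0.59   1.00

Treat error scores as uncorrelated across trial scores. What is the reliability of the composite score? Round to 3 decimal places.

Var(T+S+G) = 3 + 2·[0.18 + 0.46 + 0.59] = 3 + 2.46 = 5.46.
Under uncorrelated errors the observed covariances equal the true-score covariances, so only the own-variance terms attenuate.
True-score variance = [0.64 + 0.86 + 0.89] + 2.46 = 2.39 + 2.46 = 4.85.
Reliability = 4.85 / 5.46 = 0.888.

0.888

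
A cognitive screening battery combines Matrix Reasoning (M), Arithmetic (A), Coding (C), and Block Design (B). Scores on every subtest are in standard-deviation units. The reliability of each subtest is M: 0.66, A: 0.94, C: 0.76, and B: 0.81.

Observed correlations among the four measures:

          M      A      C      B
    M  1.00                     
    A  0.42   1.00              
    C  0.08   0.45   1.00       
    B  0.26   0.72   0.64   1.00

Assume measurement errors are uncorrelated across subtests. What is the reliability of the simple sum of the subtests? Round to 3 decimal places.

Var(M+A+C+B) = 4 + 2·[0.42 + 0.08 + 0.26 + 0.45 + 0.72 + 0.64] = 4 + 5.14 = 9.14.
Under uncorrelated errors the observed covariances equal the true-score covariances, so only the own-variance terms attenuate.
True-score variance = [0.66 + 0.94 + 0.76 + 0.81] + 5.14 = 3.17 + 5.14 = 8.31.
Reliability = 8.31 / 9.14 = 0.909.

0.909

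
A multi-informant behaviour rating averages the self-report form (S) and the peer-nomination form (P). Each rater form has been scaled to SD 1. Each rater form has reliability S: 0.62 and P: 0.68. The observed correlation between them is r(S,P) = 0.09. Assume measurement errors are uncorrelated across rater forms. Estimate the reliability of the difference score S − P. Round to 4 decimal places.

0.6154

Var(S−P) = 1 + 1 − 2·0.09 = 2 − 0.18 = 1.82.
Under uncorrelated errors the observed covariances equal the true-score covariances, so only the own-variance terms attenuate.
True-score variance = [0.62 + 0.68] − 0.18 = 1.3 − 0.18 = 1.12.
Reliability = 1.12 / 1.82 = 0.6154.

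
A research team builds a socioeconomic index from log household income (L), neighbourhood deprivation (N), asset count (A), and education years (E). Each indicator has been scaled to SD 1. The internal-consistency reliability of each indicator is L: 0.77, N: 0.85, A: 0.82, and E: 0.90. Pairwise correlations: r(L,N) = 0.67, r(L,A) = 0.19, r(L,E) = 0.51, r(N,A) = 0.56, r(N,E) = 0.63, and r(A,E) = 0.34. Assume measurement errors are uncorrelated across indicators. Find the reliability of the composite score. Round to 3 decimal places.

0.933

Var(L+N+A+E) = 4 + 2·[0.67 + 0.19 + 0.51 + 0.56 + 0.63 + 0.34] = 4 + 5.8 = 9.8.
Under uncorrelated errors the observed covariances equal the true-score covariances, so only the own-variance terms attenuate.
True-score variance = [0.77 + 0.85 + 0.82 + 0.90] + 5.8 = 3.34 + 5.8 = 9.14.
Reliability = 9.14 / 9.8 = 0.933.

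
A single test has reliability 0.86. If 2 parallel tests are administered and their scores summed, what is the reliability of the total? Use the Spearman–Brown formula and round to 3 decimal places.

0.925

ρ_k = kρ / (1 + (k−1)ρ) = 2·0.86 / (1 + 1·0.86) = 1.720 / 1.860 = 0.925.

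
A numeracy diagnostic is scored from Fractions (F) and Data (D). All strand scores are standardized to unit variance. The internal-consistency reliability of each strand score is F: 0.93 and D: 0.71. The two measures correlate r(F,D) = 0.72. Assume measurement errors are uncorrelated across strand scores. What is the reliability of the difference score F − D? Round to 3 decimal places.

Var(F−D) = 1 + 1 − 2·0.72 = 2 − 1.44 = 0.56.
With uncorrelated errors the cross-covariances are all true-score covariance, so they carry over unchanged; only the diagonal terms shrink to ρᵢσᵢ².
True-score variance = [0.93 + 0.71] − 1.44 = 1.64 − 1.44 = 0.2.
Reliability = 0.2 / 0.56 = 0.357.

0.357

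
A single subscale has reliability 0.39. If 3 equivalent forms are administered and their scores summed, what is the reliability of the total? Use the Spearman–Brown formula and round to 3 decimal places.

0.657

ρ_k = kρ / (1 + (k−1)ρ) = 3·0.39 / (1 + 2·0.39) = 1.170 / 1.780 = 0.657.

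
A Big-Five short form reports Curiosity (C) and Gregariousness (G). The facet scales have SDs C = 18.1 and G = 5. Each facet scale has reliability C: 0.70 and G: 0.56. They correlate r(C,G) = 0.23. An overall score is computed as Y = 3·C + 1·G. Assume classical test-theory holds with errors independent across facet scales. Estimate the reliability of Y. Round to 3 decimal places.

Var(Y) = 3²·18.1² + 5² + 2·[3·18.1·5·0.23] = 2973.49 + 124.89 = 3098.38.
Because errors are independent across components, Cov(Tᵢ,Tⱼ) = Cov(Xᵢ,Xⱼ); the off-diagonal part of the true-score variance is the same as above.
True-score variance = [3²·18.1²·0.70 + 5²·0.56] + 124.89 = 2077.94 + 124.89 = 2202.83.
Reliability = 2202.83 / 3098.38 = 0.711.

0.711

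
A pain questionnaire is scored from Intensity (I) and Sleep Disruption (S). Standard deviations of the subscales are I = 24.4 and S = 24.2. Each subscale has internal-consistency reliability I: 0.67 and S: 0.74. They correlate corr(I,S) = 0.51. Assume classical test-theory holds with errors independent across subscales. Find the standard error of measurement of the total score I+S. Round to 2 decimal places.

18.67

Var(total) = 1181 + 602.29 = 1783.29.
True-score variance = 832.265 + 602.29 = 1434.55, so reliability = 0.8044.
Error variance = 1783.29 − 1434.55 = 348.735; SEM = √348.735 = 18.67.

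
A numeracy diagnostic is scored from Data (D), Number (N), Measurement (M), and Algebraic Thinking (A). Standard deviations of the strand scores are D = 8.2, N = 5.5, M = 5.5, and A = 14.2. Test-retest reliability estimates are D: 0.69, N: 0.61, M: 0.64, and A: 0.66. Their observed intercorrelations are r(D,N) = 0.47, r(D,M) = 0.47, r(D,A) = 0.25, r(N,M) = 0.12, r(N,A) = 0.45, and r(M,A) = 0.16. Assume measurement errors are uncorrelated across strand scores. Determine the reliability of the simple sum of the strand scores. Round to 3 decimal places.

0.805

Var(D+N+M+A) = 8.2² + 5.5² + 5.5² + 14.2² + 2·[8.2·5.5·0.47 + 8.2·5.5·0.47 + 8.2·14.2·0.25 + 5.5·5.5·0.12 + 5.5·14.2·0.45 + 5.5·14.2·0.16] = 329.38 + 245.55 = 574.93.
With uncorrelated errors the cross-covariances are all true-score covariance, so they carry over unchanged; only the diagonal terms shrink to ρᵢσᵢ².
True-score variance = [8.2²·0.69 + 5.5²·0.61 + 5.5²·0.64 + 14.2²·0.66] + 245.55 = 217.291 + 245.55 = 462.84.
Reliability = 462.84 / 574.93 = 0.805.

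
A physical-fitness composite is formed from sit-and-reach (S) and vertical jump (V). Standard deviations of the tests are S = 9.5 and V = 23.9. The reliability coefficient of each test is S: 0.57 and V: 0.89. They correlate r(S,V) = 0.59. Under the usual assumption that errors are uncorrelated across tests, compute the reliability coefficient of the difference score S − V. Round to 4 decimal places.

0.7417

Var(S−V) = 9.5² + 23.9² − 2·9.5·23.9·0.59 = 661.46 − 267.919 = 393.541.
Because errors are independent across components, Cov(Tᵢ,Tⱼ) = Cov(Xᵢ,Xⱼ); the off-diagonal part of the true-score variance is the same as above.
True-score variance = [9.5²·0.57 + 23.9²·0.89] − 267.919 = 559.819 − 267.919 = 291.9.
Reliability = 291.9 / 393.541 = 0.7417.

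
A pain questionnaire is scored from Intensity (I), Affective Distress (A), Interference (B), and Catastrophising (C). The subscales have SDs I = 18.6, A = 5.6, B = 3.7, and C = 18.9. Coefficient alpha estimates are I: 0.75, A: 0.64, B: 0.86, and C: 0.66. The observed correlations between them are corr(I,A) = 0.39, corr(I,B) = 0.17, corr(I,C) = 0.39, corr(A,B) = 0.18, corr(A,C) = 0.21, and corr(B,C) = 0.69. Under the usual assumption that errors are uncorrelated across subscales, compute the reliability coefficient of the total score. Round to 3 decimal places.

Var(I+A+B+C) = 18.6² + 5.6² + 3.7² + 18.9² + 2·[18.6·5.6·0.39 + 18.6·3.7·0.17 + 18.6·18.9·0.39 + 5.6·3.7·0.18 + 5.6·18.9·0.21 + 3.7·18.9·0.69] = 748.22 + 527.26 = 1275.48.
With uncorrelated errors the cross-covariances are all true-score covariance, so they carry over unchanged; only the diagonal terms shrink to ρᵢσᵢ².
True-score variance = [18.6²·0.75 + 5.6²·0.64 + 3.7²·0.86 + 18.9²·0.66] + 527.26 = 527.072 + 527.26 = 1054.33.
Reliability = 1054.33 / 1275.48 = 0.827.

0.827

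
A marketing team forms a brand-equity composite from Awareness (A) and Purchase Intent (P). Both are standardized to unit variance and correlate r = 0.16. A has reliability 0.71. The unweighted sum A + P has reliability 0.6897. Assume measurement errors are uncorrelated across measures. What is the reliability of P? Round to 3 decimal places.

0.570

Var(A+P) = 2 + 2·0.16 = 2.320.
True-score variance = ρ_A + ρ_P + 2·0.16, so 0.6897 = (0.71 + ρ_P + 0.32) / 2.320.
ρ_P = 0.6897·2.320 − 0.71 − 0.32 = 0.570.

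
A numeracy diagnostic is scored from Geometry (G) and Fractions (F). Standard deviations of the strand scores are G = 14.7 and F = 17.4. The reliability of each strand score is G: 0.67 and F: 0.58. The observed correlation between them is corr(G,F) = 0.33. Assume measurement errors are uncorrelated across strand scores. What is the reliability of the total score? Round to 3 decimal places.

Var(G+F) = 14.7² + 17.4² + 2·[14.7·17.4·0.33] = 518.85 + 168.815 = 687.665.
Under uncorrelated errors the observed covariances equal the true-score covariances, so only the own-variance terms attenuate.
True-score variance = [14.7²·0.67 + 17.4²·0.58] + 168.815 = 320.381 + 168.815 = 489.196.
Reliability = 489.196 / 687.665 = 0.711.

0.711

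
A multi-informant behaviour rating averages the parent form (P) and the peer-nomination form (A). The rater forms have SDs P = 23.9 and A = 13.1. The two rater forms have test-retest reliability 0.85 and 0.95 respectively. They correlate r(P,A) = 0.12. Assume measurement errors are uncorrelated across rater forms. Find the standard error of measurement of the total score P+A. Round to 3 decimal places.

Var(total) = 742.82 + 75.1416 = 817.962.
True-score variance = 648.558 + 75.1416 = 723.7, so reliability = 0.8848.
Error variance = 817.962 − 723.7 = 94.262; SEM = √94.262 = 9.709.

9.709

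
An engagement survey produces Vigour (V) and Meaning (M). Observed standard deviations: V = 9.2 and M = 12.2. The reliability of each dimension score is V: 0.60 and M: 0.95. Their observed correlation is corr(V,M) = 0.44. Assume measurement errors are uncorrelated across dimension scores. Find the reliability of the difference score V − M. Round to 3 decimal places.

Var(V−M) = 9.2² + 12.2² − 2·9.2·12.2·0.44 = 233.48 − 98.7712 = 134.709.
Under uncorrelated errors the observed covariances equal the true-score covariances, so only the own-variance terms attenuate.
True-score variance = [9.2²·0.60 + 12.2²·0.95] − 98.7712 = 192.182 − 98.7712 = 93.4108.
Reliability = 93.4108 / 134.709 = 0.693.

0.693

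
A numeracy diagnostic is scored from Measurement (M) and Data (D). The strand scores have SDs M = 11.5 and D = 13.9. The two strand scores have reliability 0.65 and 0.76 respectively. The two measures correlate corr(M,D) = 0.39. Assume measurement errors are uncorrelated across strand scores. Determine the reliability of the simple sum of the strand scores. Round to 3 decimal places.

Var(M+D) = 11.5² + 13.9² + 2·[11.5·13.9·0.39] = 325.46 + 124.683 = 450.143.
With uncorrelated errors the cross-covariances are all true-score covariance, so they carry over unchanged; only the diagonal terms shrink to ρᵢσᵢ².
True-score variance = [11.5²·0.65 + 13.9²·0.76] + 124.683 = 232.802 + 124.683 = 357.485.
Reliability = 357.485 / 450.143 = 0.794.

0.794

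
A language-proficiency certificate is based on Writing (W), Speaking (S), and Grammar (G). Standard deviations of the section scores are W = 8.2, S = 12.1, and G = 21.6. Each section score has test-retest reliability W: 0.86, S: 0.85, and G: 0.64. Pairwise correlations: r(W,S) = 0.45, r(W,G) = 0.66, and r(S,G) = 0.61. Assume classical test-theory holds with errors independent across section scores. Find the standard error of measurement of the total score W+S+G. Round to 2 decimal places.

14.12

Var(total) = 680.21 + 641.956 = 1322.17.
True-score variance = 480.873 + 641.956 = 1122.83, so reliability = 0.8492.
Error variance = 1322.17 − 1122.83 = 199.337; SEM = √199.337 = 14.12.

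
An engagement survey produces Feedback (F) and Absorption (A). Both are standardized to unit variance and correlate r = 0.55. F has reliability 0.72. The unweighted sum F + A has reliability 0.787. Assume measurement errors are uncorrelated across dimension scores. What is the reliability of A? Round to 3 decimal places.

Var(F+A) = 2 + 2·0.55 = 3.100.
True-score variance = ρ_F + ρ_A + 2·0.55, so 0.787 = (0.72 + ρ_A + 1.10) / 3.100.
ρ_A = 0.787·3.100 − 0.72 − 1.10 = 0.620.

0.620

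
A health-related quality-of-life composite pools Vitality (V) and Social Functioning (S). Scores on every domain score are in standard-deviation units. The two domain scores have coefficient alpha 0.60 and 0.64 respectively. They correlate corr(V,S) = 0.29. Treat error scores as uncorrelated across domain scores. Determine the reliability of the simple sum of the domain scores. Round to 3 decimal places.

Var(V+S) = 2 + 2·[0.29] = 2 + 0.58 = 2.58.
Under uncorrelated errors the observed covariances equal the true-score covariances, so only the own-variance terms attenuate.
True-score variance = [0.60 + 0.64] + 0.58 = 1.24 + 0.58 = 1.82.
Reliability = 1.82 / 2.58 = 0.705.

0.705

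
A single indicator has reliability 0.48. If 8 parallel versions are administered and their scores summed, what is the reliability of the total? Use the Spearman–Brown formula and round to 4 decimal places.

0.8807

ρ_k = kρ / (1 + (k−1)ρ) = 8·0.48 / (1 + 7·0.48) = 3.840 / 4.360 = 0.8807.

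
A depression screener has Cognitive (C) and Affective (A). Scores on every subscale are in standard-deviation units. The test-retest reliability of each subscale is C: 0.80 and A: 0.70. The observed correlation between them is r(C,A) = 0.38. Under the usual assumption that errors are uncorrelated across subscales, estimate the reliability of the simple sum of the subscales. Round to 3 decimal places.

Var(C+A) = 2 + 2·[0.38] = 2 + 0.76 = 2.76.
Under uncorrelated errors the observed covariances equal the true-score covariances, so only the own-variance terms attenuate.
True-score variance = [0.80 + 0.70] + 0.76 = 1.5 + 0.76 = 2.26.
Reliability = 2.26 / 2.76 = 0.819.

0.819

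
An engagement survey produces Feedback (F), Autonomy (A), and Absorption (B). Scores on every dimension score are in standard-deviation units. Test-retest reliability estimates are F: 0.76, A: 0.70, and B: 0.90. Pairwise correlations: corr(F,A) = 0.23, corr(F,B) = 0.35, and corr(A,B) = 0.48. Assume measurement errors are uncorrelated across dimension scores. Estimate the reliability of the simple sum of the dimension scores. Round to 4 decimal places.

Var(F+A+B) = 3 + 2·[0.23 + 0.35 + 0.48] = 3 + 2.12 = 5.12.
With uncorrelated errors the cross-covariances are all true-score covariance, so they carry over unchanged; only the diagonal terms shrink to ρᵢσᵢ².
True-score variance = [0.76 + 0.70 + 0.90] + 2.12 = 2.36 + 2.12 = 4.48.
Reliability = 4.48 / 5.12 = 0.8750.

0.8750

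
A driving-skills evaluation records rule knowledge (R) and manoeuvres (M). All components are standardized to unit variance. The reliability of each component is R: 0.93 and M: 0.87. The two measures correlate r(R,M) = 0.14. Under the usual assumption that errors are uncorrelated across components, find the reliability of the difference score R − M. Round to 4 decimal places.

0.8837

Var(R−M) = 1 + 1 − 2·0.14 = 2 − 0.28 = 1.72.
Under uncorrelated errors the observed covariances equal the true-score covariances, so only the own-variance terms attenuate.
True-score variance = [0.93 + 0.87] − 0.28 = 1.8 − 0.28 = 1.52.
Reliability = 1.52 / 1.72 = 0.8837.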